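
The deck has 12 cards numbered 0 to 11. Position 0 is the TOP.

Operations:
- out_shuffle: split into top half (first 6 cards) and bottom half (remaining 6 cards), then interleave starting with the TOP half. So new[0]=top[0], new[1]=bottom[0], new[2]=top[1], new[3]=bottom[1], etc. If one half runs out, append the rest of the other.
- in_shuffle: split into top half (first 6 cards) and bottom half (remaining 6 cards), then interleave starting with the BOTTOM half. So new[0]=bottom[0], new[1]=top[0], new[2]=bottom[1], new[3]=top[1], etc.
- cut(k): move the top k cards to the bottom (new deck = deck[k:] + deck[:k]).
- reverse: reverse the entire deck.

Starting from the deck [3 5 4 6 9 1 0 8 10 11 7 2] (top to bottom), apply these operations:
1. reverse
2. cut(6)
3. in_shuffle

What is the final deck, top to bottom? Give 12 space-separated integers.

After op 1 (reverse): [2 7 11 10 8 0 1 9 6 4 5 3]
After op 2 (cut(6)): [1 9 6 4 5 3 2 7 11 10 8 0]
After op 3 (in_shuffle): [2 1 7 9 11 6 10 4 8 5 0 3]

Answer: 2 1 7 9 11 6 10 4 8 5 0 3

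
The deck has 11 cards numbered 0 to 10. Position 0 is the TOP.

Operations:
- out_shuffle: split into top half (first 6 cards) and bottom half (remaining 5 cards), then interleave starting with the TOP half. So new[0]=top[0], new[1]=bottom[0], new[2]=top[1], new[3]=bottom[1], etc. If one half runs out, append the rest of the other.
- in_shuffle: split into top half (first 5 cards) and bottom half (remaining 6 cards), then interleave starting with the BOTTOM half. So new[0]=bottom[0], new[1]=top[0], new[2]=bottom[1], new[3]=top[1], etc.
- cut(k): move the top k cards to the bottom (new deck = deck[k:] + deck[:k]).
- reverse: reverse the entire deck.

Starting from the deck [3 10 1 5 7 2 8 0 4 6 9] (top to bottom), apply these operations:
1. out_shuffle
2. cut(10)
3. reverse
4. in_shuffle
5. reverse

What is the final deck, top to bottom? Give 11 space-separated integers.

Answer: 2 4 3 5 8 6 10 7 0 9 1

Derivation:
After op 1 (out_shuffle): [3 8 10 0 1 4 5 6 7 9 2]
After op 2 (cut(10)): [2 3 8 10 0 1 4 5 6 7 9]
After op 3 (reverse): [9 7 6 5 4 1 0 10 8 3 2]
After op 4 (in_shuffle): [1 9 0 7 10 6 8 5 3 4 2]
After op 5 (reverse): [2 4 3 5 8 6 10 7 0 9 1]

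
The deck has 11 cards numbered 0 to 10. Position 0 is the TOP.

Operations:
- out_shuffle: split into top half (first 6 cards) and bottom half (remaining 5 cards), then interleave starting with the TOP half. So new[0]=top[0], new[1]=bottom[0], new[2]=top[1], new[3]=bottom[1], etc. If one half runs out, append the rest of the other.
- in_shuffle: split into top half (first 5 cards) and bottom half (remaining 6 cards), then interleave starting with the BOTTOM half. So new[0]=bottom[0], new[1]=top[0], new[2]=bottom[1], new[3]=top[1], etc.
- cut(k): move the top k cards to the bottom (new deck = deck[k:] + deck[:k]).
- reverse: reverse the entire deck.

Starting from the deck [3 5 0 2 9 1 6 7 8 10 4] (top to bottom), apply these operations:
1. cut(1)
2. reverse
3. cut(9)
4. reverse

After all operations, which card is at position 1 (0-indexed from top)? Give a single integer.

After op 1 (cut(1)): [5 0 2 9 1 6 7 8 10 4 3]
After op 2 (reverse): [3 4 10 8 7 6 1 9 2 0 5]
After op 3 (cut(9)): [0 5 3 4 10 8 7 6 1 9 2]
After op 4 (reverse): [2 9 1 6 7 8 10 4 3 5 0]
Position 1: card 9.

Answer: 9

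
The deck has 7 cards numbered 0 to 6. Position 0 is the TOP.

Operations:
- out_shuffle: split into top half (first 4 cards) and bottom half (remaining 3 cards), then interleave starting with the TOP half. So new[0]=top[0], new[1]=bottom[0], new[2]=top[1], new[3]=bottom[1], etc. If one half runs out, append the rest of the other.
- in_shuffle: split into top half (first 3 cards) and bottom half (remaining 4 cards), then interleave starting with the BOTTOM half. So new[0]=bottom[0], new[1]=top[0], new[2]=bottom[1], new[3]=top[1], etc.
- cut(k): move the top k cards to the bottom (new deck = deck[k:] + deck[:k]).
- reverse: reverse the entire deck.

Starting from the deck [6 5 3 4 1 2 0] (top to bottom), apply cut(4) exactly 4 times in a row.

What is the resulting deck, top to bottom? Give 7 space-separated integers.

After op 1 (cut(4)): [1 2 0 6 5 3 4]
After op 2 (cut(4)): [5 3 4 1 2 0 6]
After op 3 (cut(4)): [2 0 6 5 3 4 1]
After op 4 (cut(4)): [3 4 1 2 0 6 5]

Answer: 3 4 1 2 0 6 5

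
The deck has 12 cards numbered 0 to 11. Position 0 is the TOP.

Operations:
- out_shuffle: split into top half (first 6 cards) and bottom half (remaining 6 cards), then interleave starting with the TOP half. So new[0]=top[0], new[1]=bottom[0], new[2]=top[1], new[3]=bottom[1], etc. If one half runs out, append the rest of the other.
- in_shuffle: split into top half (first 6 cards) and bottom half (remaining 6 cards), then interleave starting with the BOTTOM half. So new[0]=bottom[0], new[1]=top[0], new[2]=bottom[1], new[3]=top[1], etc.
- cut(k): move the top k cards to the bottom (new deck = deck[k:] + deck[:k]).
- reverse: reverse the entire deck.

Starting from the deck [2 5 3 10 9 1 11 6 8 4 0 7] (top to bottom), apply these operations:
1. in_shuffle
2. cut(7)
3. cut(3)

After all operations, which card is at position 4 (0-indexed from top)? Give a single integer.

Answer: 6

Derivation:
After op 1 (in_shuffle): [11 2 6 5 8 3 4 10 0 9 7 1]
After op 2 (cut(7)): [10 0 9 7 1 11 2 6 5 8 3 4]
After op 3 (cut(3)): [7 1 11 2 6 5 8 3 4 10 0 9]
Position 4: card 6.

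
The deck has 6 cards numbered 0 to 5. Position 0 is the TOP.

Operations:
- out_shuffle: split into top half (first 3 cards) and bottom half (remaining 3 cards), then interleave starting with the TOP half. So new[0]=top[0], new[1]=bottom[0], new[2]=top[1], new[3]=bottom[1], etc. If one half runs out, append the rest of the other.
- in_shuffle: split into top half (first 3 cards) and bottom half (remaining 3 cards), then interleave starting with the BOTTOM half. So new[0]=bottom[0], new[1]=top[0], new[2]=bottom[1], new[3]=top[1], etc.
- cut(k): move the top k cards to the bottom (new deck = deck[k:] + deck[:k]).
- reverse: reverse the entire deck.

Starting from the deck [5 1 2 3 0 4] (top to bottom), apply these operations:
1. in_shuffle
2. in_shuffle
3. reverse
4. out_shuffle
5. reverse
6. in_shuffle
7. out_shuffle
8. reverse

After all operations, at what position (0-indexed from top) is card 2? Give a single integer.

After op 1 (in_shuffle): [3 5 0 1 4 2]
After op 2 (in_shuffle): [1 3 4 5 2 0]
After op 3 (reverse): [0 2 5 4 3 1]
After op 4 (out_shuffle): [0 4 2 3 5 1]
After op 5 (reverse): [1 5 3 2 4 0]
After op 6 (in_shuffle): [2 1 4 5 0 3]
After op 7 (out_shuffle): [2 5 1 0 4 3]
After op 8 (reverse): [3 4 0 1 5 2]
Card 2 is at position 5.

Answer: 5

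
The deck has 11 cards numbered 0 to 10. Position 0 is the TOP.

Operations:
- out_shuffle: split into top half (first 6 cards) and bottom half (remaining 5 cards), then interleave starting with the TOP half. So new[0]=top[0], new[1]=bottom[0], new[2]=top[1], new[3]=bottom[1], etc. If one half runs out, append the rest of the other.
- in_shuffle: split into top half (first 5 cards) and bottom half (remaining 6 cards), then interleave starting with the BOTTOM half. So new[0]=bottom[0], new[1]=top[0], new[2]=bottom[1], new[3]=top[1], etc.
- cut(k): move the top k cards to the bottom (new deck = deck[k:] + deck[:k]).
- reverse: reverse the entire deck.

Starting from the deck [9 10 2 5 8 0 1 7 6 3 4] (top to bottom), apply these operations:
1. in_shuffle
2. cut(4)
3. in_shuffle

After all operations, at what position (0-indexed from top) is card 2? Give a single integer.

Answer: 3

Derivation:
After op 1 (in_shuffle): [0 9 1 10 7 2 6 5 3 8 4]
After op 2 (cut(4)): [7 2 6 5 3 8 4 0 9 1 10]
After op 3 (in_shuffle): [8 7 4 2 0 6 9 5 1 3 10]
Card 2 is at position 3.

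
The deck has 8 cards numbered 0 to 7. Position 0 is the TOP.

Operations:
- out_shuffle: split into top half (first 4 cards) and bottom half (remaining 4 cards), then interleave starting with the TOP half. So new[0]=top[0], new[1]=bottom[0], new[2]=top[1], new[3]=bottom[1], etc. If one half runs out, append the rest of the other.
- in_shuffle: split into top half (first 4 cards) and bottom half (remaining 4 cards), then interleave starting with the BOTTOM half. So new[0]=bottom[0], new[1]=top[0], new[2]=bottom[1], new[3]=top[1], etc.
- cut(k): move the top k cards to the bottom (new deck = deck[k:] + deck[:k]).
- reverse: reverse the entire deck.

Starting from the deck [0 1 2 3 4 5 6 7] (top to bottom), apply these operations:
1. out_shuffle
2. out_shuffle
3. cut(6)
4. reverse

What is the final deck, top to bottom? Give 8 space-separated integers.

Answer: 3 1 6 4 2 0 7 5

Derivation:
After op 1 (out_shuffle): [0 4 1 5 2 6 3 7]
After op 2 (out_shuffle): [0 2 4 6 1 3 5 7]
After op 3 (cut(6)): [5 7 0 2 4 6 1 3]
After op 4 (reverse): [3 1 6 4 2 0 7 5]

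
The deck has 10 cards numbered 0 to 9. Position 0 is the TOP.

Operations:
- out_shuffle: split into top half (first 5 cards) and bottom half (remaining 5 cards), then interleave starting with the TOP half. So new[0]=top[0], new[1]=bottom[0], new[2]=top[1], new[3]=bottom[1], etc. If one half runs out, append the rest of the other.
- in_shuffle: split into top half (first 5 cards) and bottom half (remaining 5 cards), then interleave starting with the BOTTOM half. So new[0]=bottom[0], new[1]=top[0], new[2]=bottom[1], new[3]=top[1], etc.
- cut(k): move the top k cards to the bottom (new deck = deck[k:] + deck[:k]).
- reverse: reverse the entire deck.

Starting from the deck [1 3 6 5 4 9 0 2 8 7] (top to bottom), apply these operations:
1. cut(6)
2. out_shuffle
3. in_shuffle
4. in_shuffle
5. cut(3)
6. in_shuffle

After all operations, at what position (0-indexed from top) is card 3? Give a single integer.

After op 1 (cut(6)): [0 2 8 7 1 3 6 5 4 9]
After op 2 (out_shuffle): [0 3 2 6 8 5 7 4 1 9]
After op 3 (in_shuffle): [5 0 7 3 4 2 1 6 9 8]
After op 4 (in_shuffle): [2 5 1 0 6 7 9 3 8 4]
After op 5 (cut(3)): [0 6 7 9 3 8 4 2 5 1]
After op 6 (in_shuffle): [8 0 4 6 2 7 5 9 1 3]
Card 3 is at position 9.

Answer: 9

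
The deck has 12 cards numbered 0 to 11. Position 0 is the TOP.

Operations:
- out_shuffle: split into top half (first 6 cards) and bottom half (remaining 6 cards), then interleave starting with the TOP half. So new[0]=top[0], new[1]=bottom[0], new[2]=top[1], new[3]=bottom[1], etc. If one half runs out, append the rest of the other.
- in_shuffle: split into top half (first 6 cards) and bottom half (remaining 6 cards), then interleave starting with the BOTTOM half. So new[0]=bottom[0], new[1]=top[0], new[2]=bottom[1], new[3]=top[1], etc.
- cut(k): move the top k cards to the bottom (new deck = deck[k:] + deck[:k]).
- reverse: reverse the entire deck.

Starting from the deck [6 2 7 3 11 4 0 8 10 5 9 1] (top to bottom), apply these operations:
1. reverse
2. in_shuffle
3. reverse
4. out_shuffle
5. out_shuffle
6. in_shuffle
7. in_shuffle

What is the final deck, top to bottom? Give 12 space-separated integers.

After op 1 (reverse): [1 9 5 10 8 0 4 11 3 7 2 6]
After op 2 (in_shuffle): [4 1 11 9 3 5 7 10 2 8 6 0]
After op 3 (reverse): [0 6 8 2 10 7 5 3 9 11 1 4]
After op 4 (out_shuffle): [0 5 6 3 8 9 2 11 10 1 7 4]
After op 5 (out_shuffle): [0 2 5 11 6 10 3 1 8 7 9 4]
After op 6 (in_shuffle): [3 0 1 2 8 5 7 11 9 6 4 10]
After op 7 (in_shuffle): [7 3 11 0 9 1 6 2 4 8 10 5]

Answer: 7 3 11 0 9 1 6 2 4 8 10 5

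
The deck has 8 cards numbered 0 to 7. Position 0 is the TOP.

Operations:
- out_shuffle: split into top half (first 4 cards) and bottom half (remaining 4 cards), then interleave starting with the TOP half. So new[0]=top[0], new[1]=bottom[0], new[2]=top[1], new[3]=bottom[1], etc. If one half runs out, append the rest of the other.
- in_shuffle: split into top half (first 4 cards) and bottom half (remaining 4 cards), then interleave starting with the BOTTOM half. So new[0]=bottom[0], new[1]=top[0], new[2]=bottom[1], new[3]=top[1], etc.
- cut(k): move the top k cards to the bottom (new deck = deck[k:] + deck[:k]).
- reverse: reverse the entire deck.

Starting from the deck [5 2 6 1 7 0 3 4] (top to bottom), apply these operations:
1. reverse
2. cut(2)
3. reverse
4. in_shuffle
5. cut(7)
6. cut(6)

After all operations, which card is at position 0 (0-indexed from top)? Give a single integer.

Answer: 5

Derivation:
After op 1 (reverse): [4 3 0 7 1 6 2 5]
After op 2 (cut(2)): [0 7 1 6 2 5 4 3]
After op 3 (reverse): [3 4 5 2 6 1 7 0]
After op 4 (in_shuffle): [6 3 1 4 7 5 0 2]
After op 5 (cut(7)): [2 6 3 1 4 7 5 0]
After op 6 (cut(6)): [5 0 2 6 3 1 4 7]
Position 0: card 5.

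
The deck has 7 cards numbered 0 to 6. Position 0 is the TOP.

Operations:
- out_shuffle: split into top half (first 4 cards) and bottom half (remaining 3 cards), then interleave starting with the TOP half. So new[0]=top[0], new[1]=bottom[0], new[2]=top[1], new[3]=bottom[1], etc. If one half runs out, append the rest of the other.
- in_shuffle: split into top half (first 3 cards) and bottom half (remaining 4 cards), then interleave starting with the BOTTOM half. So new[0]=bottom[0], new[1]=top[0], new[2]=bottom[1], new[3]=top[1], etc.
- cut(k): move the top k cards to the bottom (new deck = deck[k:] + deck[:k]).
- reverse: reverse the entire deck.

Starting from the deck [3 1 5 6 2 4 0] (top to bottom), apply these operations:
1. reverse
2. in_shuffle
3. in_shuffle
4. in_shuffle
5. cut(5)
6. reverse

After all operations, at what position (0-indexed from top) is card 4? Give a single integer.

Answer: 3

Derivation:
After op 1 (reverse): [0 4 2 6 5 1 3]
After op 2 (in_shuffle): [6 0 5 4 1 2 3]
After op 3 (in_shuffle): [4 6 1 0 2 5 3]
After op 4 (in_shuffle): [0 4 2 6 5 1 3]
After op 5 (cut(5)): [1 3 0 4 2 6 5]
After op 6 (reverse): [5 6 2 4 0 3 1]
Card 4 is at position 3.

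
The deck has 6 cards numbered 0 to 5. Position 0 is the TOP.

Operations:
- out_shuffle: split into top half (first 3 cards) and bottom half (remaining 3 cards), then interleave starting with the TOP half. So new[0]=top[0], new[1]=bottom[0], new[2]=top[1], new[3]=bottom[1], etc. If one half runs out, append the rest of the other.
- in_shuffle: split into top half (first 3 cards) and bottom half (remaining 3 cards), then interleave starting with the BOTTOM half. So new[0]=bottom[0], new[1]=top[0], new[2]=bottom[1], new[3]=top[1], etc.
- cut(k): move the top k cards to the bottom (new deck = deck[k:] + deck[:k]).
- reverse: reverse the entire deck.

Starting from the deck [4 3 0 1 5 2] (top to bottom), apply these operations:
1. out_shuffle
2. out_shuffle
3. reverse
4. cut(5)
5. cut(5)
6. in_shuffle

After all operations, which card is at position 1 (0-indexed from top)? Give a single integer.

After op 1 (out_shuffle): [4 1 3 5 0 2]
After op 2 (out_shuffle): [4 5 1 0 3 2]
After op 3 (reverse): [2 3 0 1 5 4]
After op 4 (cut(5)): [4 2 3 0 1 5]
After op 5 (cut(5)): [5 4 2 3 0 1]
After op 6 (in_shuffle): [3 5 0 4 1 2]
Position 1: card 5.

Answer: 5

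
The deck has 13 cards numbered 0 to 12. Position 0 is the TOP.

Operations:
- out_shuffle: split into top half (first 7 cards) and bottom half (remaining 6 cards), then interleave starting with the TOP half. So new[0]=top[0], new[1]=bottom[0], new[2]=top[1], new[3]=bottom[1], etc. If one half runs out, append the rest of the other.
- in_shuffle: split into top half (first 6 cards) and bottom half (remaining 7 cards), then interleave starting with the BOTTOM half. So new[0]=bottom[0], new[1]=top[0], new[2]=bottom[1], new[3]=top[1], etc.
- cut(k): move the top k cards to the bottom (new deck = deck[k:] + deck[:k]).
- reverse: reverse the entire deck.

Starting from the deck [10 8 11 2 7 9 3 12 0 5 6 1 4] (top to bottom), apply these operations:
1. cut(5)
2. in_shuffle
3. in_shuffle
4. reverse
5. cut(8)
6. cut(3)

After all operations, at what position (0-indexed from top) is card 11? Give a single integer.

Answer: 10

Derivation:
After op 1 (cut(5)): [9 3 12 0 5 6 1 4 10 8 11 2 7]
After op 2 (in_shuffle): [1 9 4 3 10 12 8 0 11 5 2 6 7]
After op 3 (in_shuffle): [8 1 0 9 11 4 5 3 2 10 6 12 7]
After op 4 (reverse): [7 12 6 10 2 3 5 4 11 9 0 1 8]
After op 5 (cut(8)): [11 9 0 1 8 7 12 6 10 2 3 5 4]
After op 6 (cut(3)): [1 8 7 12 6 10 2 3 5 4 11 9 0]
Card 11 is at position 10.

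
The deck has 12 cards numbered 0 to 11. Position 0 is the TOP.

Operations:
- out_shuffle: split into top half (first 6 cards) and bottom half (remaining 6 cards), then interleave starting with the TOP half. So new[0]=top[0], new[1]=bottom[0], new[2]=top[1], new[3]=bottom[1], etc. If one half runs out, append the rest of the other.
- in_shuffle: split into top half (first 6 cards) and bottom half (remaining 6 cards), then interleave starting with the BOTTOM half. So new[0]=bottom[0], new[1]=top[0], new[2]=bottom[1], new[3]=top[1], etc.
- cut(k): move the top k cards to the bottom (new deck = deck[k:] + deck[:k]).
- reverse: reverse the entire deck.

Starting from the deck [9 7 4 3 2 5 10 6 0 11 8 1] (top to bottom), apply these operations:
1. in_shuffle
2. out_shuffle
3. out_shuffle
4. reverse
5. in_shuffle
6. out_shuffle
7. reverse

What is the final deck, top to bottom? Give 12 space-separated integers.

Answer: 3 4 10 2 1 8 7 9 6 5 11 0

Derivation:
After op 1 (in_shuffle): [10 9 6 7 0 4 11 3 8 2 1 5]
After op 2 (out_shuffle): [10 11 9 3 6 8 7 2 0 1 4 5]
After op 3 (out_shuffle): [10 7 11 2 9 0 3 1 6 4 8 5]
After op 4 (reverse): [5 8 4 6 1 3 0 9 2 11 7 10]
After op 5 (in_shuffle): [0 5 9 8 2 4 11 6 7 1 10 3]
After op 6 (out_shuffle): [0 11 5 6 9 7 8 1 2 10 4 3]
After op 7 (reverse): [3 4 10 2 1 8 7 9 6 5 11 0]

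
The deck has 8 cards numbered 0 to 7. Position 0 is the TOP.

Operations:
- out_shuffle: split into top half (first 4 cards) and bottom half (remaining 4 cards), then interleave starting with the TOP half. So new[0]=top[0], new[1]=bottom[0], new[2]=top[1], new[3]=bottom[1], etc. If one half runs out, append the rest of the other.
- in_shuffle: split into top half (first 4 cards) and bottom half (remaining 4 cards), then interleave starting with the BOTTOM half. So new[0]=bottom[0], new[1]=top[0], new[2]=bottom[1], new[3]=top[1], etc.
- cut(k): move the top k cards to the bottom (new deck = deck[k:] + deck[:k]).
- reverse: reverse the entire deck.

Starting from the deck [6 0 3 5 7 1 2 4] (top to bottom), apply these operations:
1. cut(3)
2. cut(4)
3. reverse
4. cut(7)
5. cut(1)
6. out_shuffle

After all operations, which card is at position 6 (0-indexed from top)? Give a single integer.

After op 1 (cut(3)): [5 7 1 2 4 6 0 3]
After op 2 (cut(4)): [4 6 0 3 5 7 1 2]
After op 3 (reverse): [2 1 7 5 3 0 6 4]
After op 4 (cut(7)): [4 2 1 7 5 3 0 6]
After op 5 (cut(1)): [2 1 7 5 3 0 6 4]
After op 6 (out_shuffle): [2 3 1 0 7 6 5 4]
Position 6: card 5.

Answer: 5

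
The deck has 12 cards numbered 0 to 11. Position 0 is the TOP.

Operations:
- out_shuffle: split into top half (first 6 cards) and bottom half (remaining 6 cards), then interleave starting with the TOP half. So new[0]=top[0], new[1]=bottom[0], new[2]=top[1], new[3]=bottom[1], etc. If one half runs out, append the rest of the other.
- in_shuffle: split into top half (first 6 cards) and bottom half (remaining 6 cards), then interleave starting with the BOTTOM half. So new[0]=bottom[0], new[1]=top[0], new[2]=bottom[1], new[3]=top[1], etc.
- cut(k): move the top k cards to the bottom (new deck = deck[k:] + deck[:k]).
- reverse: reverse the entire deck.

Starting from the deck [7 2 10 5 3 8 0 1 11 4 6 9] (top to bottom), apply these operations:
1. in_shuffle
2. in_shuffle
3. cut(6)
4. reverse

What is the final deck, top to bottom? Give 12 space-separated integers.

After op 1 (in_shuffle): [0 7 1 2 11 10 4 5 6 3 9 8]
After op 2 (in_shuffle): [4 0 5 7 6 1 3 2 9 11 8 10]
After op 3 (cut(6)): [3 2 9 11 8 10 4 0 5 7 6 1]
After op 4 (reverse): [1 6 7 5 0 4 10 8 11 9 2 3]

Answer: 1 6 7 5 0 4 10 8 11 9 2 3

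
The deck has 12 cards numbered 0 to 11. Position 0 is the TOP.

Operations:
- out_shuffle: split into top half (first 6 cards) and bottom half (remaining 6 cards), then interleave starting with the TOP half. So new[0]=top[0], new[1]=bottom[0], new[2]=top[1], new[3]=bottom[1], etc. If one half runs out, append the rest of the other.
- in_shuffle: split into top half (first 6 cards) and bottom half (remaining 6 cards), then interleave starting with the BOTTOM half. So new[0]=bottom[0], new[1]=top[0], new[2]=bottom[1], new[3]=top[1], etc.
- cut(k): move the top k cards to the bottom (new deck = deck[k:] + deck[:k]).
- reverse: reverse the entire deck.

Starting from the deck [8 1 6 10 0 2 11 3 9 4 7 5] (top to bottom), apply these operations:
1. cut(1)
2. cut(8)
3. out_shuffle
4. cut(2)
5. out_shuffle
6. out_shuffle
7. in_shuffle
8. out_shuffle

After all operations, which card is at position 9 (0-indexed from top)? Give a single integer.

Answer: 10

Derivation:
After op 1 (cut(1)): [1 6 10 0 2 11 3 9 4 7 5 8]
After op 2 (cut(8)): [4 7 5 8 1 6 10 0 2 11 3 9]
After op 3 (out_shuffle): [4 10 7 0 5 2 8 11 1 3 6 9]
After op 4 (cut(2)): [7 0 5 2 8 11 1 3 6 9 4 10]
After op 5 (out_shuffle): [7 1 0 3 5 6 2 9 8 4 11 10]
After op 6 (out_shuffle): [7 2 1 9 0 8 3 4 5 11 6 10]
After op 7 (in_shuffle): [3 7 4 2 5 1 11 9 6 0 10 8]
After op 8 (out_shuffle): [3 11 7 9 4 6 2 0 5 10 1 8]
Position 9: card 10.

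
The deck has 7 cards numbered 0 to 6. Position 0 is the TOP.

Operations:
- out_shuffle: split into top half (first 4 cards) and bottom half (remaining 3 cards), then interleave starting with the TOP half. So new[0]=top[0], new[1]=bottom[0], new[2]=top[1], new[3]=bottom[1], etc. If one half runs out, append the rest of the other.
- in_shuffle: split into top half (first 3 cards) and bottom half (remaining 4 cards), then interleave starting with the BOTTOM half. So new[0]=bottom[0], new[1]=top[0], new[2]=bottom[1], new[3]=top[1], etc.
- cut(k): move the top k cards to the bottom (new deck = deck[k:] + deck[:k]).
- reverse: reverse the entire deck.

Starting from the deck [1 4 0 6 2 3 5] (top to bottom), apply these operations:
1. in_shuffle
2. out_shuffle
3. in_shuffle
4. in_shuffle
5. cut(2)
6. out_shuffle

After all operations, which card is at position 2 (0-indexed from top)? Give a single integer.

After op 1 (in_shuffle): [6 1 2 4 3 0 5]
After op 2 (out_shuffle): [6 3 1 0 2 5 4]
After op 3 (in_shuffle): [0 6 2 3 5 1 4]
After op 4 (in_shuffle): [3 0 5 6 1 2 4]
After op 5 (cut(2)): [5 6 1 2 4 3 0]
After op 6 (out_shuffle): [5 4 6 3 1 0 2]
Position 2: card 6.

Answer: 6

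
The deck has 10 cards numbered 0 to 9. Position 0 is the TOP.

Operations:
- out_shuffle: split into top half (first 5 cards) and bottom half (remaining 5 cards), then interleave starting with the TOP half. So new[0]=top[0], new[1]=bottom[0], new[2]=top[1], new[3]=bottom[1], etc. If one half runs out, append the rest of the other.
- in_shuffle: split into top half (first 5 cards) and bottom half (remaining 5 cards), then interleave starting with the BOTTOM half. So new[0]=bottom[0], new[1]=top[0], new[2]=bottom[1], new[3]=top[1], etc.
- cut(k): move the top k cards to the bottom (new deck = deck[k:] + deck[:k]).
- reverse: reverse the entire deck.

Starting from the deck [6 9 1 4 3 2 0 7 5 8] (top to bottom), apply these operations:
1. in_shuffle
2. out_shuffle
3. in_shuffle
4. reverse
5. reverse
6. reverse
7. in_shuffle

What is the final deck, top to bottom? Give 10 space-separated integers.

Answer: 8 0 1 3 9 5 2 7 4 6

Derivation:
After op 1 (in_shuffle): [2 6 0 9 7 1 5 4 8 3]
After op 2 (out_shuffle): [2 1 6 5 0 4 9 8 7 3]
After op 3 (in_shuffle): [4 2 9 1 8 6 7 5 3 0]
After op 4 (reverse): [0 3 5 7 6 8 1 9 2 4]
After op 5 (reverse): [4 2 9 1 8 6 7 5 3 0]
After op 6 (reverse): [0 3 5 7 6 8 1 9 2 4]
After op 7 (in_shuffle): [8 0 1 3 9 5 2 7 4 6]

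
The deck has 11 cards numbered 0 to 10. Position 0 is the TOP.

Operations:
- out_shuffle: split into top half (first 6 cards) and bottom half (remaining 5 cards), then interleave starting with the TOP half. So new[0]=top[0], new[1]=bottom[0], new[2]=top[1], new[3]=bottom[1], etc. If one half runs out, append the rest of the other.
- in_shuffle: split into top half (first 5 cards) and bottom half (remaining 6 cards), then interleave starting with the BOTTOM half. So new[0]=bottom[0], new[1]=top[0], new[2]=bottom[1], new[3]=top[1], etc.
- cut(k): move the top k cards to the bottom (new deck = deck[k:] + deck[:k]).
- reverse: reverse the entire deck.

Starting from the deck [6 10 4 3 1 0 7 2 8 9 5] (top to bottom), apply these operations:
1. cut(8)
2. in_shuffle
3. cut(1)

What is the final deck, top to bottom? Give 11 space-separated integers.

Answer: 8 3 9 1 5 0 6 7 10 2 4

Derivation:
After op 1 (cut(8)): [8 9 5 6 10 4 3 1 0 7 2]
After op 2 (in_shuffle): [4 8 3 9 1 5 0 6 7 10 2]
After op 3 (cut(1)): [8 3 9 1 5 0 6 7 10 2 4]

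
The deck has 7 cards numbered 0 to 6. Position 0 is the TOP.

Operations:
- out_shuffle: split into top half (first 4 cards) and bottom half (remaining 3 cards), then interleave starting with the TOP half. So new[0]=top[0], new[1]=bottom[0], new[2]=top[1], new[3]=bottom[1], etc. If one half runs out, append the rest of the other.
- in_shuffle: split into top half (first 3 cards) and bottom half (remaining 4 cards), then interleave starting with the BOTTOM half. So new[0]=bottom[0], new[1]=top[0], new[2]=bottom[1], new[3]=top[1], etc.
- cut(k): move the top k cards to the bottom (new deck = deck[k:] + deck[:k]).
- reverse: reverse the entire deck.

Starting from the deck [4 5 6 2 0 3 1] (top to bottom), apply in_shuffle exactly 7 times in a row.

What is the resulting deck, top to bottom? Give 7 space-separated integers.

Answer: 2 4 0 5 3 6 1

Derivation:
After op 1 (in_shuffle): [2 4 0 5 3 6 1]
After op 2 (in_shuffle): [5 2 3 4 6 0 1]
After op 3 (in_shuffle): [4 5 6 2 0 3 1]
After op 4 (in_shuffle): [2 4 0 5 3 6 1]
After op 5 (in_shuffle): [5 2 3 4 6 0 1]
After op 6 (in_shuffle): [4 5 6 2 0 3 1]
After op 7 (in_shuffle): [2 4 0 5 3 6 1]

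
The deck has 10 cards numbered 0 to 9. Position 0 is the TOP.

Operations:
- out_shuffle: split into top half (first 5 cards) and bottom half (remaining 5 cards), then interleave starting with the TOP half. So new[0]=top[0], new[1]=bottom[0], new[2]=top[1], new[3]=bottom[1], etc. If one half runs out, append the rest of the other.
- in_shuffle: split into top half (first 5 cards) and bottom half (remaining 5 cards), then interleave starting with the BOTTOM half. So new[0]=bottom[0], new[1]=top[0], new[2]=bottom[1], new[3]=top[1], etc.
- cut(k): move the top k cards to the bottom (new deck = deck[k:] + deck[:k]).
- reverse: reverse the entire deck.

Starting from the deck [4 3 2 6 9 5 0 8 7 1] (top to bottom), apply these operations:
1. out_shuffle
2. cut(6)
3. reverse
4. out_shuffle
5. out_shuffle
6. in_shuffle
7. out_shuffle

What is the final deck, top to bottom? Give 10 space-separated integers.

After op 1 (out_shuffle): [4 5 3 0 2 8 6 7 9 1]
After op 2 (cut(6)): [6 7 9 1 4 5 3 0 2 8]
After op 3 (reverse): [8 2 0 3 5 4 1 9 7 6]
After op 4 (out_shuffle): [8 4 2 1 0 9 3 7 5 6]
After op 5 (out_shuffle): [8 9 4 3 2 7 1 5 0 6]
After op 6 (in_shuffle): [7 8 1 9 5 4 0 3 6 2]
After op 7 (out_shuffle): [7 4 8 0 1 3 9 6 5 2]

Answer: 7 4 8 0 1 3 9 6 5 2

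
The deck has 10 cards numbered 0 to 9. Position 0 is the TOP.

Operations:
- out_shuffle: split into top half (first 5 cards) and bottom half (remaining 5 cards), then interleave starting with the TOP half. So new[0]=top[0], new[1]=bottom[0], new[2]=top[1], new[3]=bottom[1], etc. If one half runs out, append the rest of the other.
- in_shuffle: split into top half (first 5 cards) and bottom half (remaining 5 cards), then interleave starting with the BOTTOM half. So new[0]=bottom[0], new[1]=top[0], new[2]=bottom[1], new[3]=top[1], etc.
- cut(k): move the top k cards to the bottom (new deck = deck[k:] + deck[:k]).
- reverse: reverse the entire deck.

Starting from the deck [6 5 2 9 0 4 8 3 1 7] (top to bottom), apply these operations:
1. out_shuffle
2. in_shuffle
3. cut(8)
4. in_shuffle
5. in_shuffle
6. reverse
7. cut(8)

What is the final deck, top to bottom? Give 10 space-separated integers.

Answer: 4 3 5 9 2 8 1 6 7 0

Derivation:
After op 1 (out_shuffle): [6 4 5 8 2 3 9 1 0 7]
After op 2 (in_shuffle): [3 6 9 4 1 5 0 8 7 2]
After op 3 (cut(8)): [7 2 3 6 9 4 1 5 0 8]
After op 4 (in_shuffle): [4 7 1 2 5 3 0 6 8 9]
After op 5 (in_shuffle): [3 4 0 7 6 1 8 2 9 5]
After op 6 (reverse): [5 9 2 8 1 6 7 0 4 3]
After op 7 (cut(8)): [4 3 5 9 2 8 1 6 7 0]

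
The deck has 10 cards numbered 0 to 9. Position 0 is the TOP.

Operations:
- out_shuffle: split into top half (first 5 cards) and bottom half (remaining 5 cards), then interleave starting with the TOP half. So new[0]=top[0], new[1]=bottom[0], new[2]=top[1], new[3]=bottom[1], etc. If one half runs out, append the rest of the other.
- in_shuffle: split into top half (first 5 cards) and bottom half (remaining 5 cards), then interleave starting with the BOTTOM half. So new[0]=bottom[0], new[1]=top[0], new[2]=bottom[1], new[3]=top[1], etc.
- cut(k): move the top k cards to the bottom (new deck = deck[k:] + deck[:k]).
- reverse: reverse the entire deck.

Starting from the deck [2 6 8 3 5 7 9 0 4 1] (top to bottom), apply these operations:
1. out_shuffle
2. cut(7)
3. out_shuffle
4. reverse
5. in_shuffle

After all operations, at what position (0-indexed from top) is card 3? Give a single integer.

After op 1 (out_shuffle): [2 7 6 9 8 0 3 4 5 1]
After op 2 (cut(7)): [4 5 1 2 7 6 9 8 0 3]
After op 3 (out_shuffle): [4 6 5 9 1 8 2 0 7 3]
After op 4 (reverse): [3 7 0 2 8 1 9 5 6 4]
After op 5 (in_shuffle): [1 3 9 7 5 0 6 2 4 8]
Card 3 is at position 1.

Answer: 1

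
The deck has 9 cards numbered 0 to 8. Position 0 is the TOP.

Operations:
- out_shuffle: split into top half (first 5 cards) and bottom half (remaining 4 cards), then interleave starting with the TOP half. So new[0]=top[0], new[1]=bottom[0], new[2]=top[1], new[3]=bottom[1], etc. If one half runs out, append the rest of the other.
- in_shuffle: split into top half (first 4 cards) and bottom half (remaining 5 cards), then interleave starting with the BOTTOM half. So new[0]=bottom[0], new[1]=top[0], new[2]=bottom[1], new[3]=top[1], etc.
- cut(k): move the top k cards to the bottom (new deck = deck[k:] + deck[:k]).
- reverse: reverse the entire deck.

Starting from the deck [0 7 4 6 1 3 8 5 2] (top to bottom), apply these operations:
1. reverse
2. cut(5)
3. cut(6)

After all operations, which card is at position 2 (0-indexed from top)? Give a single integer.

After op 1 (reverse): [2 5 8 3 1 6 4 7 0]
After op 2 (cut(5)): [6 4 7 0 2 5 8 3 1]
After op 3 (cut(6)): [8 3 1 6 4 7 0 2 5]
Position 2: card 1.

Answer: 1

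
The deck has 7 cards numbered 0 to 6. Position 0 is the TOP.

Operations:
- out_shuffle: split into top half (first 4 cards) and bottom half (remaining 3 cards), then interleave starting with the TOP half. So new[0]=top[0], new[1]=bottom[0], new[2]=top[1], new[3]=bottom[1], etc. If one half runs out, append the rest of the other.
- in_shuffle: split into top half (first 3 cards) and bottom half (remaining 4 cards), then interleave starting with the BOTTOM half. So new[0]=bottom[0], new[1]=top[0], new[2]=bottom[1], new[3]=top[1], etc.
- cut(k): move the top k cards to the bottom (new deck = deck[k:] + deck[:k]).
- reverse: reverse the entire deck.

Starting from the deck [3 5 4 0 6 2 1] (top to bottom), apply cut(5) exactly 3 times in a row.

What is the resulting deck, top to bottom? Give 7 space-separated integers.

After op 1 (cut(5)): [2 1 3 5 4 0 6]
After op 2 (cut(5)): [0 6 2 1 3 5 4]
After op 3 (cut(5)): [5 4 0 6 2 1 3]

Answer: 5 4 0 6 2 1 3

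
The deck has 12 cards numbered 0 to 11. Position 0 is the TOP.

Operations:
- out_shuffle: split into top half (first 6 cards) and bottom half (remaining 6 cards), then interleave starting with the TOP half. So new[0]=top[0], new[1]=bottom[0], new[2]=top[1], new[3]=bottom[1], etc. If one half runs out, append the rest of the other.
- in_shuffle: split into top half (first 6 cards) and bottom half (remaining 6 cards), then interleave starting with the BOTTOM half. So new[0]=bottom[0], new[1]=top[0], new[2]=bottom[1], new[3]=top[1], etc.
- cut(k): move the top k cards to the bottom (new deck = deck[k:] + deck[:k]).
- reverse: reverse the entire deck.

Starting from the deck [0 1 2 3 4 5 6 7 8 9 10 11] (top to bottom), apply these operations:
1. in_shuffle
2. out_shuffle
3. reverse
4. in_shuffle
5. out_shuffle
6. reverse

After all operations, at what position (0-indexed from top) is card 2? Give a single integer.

After op 1 (in_shuffle): [6 0 7 1 8 2 9 3 10 4 11 5]
After op 2 (out_shuffle): [6 9 0 3 7 10 1 4 8 11 2 5]
After op 3 (reverse): [5 2 11 8 4 1 10 7 3 0 9 6]
After op 4 (in_shuffle): [10 5 7 2 3 11 0 8 9 4 6 1]
After op 5 (out_shuffle): [10 0 5 8 7 9 2 4 3 6 11 1]
After op 6 (reverse): [1 11 6 3 4 2 9 7 8 5 0 10]
Card 2 is at position 5.

Answer: 5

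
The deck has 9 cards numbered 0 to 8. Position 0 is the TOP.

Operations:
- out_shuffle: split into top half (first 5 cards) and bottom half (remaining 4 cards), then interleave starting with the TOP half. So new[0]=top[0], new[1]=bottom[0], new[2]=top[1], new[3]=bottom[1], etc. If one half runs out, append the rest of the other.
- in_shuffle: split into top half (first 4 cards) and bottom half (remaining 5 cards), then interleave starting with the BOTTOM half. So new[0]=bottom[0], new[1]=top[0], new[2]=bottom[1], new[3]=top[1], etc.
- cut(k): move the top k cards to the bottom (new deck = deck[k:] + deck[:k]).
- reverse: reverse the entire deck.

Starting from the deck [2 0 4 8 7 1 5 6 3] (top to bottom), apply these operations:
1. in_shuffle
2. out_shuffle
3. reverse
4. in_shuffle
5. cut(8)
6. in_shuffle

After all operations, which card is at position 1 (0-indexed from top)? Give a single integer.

After op 1 (in_shuffle): [7 2 1 0 5 4 6 8 3]
After op 2 (out_shuffle): [7 4 2 6 1 8 0 3 5]
After op 3 (reverse): [5 3 0 8 1 6 2 4 7]
After op 4 (in_shuffle): [1 5 6 3 2 0 4 8 7]
After op 5 (cut(8)): [7 1 5 6 3 2 0 4 8]
After op 6 (in_shuffle): [3 7 2 1 0 5 4 6 8]
Position 1: card 7.

Answer: 7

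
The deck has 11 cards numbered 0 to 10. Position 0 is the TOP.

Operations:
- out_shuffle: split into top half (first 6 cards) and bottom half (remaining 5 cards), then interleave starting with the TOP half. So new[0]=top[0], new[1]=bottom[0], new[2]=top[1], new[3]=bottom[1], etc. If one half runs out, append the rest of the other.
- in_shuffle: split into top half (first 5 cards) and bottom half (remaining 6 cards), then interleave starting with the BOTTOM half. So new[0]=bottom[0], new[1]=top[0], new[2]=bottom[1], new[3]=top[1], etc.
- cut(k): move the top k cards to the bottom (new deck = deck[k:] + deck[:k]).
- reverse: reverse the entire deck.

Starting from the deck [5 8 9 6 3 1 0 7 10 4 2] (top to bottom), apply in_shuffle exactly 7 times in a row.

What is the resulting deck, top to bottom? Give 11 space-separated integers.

Answer: 7 3 8 4 0 6 5 10 1 9 2

Derivation:
After op 1 (in_shuffle): [1 5 0 8 7 9 10 6 4 3 2]
After op 2 (in_shuffle): [9 1 10 5 6 0 4 8 3 7 2]
After op 3 (in_shuffle): [0 9 4 1 8 10 3 5 7 6 2]
After op 4 (in_shuffle): [10 0 3 9 5 4 7 1 6 8 2]
After op 5 (in_shuffle): [4 10 7 0 1 3 6 9 8 5 2]
After op 6 (in_shuffle): [3 4 6 10 9 7 8 0 5 1 2]
After op 7 (in_shuffle): [7 3 8 4 0 6 5 10 1 9 2]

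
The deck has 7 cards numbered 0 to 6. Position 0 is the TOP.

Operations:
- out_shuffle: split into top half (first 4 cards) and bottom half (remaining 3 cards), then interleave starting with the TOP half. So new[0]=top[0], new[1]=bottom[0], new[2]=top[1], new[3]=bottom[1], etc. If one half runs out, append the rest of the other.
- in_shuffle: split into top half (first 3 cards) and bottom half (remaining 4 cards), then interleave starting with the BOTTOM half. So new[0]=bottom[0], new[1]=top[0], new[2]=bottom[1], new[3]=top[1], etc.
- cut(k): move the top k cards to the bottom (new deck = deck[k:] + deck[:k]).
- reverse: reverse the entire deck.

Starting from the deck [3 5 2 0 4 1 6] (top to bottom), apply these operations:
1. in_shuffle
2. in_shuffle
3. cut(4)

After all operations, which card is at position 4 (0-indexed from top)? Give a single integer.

After op 1 (in_shuffle): [0 3 4 5 1 2 6]
After op 2 (in_shuffle): [5 0 1 3 2 4 6]
After op 3 (cut(4)): [2 4 6 5 0 1 3]
Position 4: card 0.

Answer: 0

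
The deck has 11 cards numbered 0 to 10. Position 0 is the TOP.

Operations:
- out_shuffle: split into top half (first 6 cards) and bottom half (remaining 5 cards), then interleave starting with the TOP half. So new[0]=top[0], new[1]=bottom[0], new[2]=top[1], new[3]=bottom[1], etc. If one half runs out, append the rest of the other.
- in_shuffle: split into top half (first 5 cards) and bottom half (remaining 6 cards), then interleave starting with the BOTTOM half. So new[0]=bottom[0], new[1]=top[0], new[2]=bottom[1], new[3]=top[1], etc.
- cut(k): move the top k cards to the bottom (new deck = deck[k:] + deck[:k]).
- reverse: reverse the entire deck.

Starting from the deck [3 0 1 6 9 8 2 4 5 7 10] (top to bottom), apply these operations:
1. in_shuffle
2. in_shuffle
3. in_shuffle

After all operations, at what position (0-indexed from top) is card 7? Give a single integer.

Answer: 2

Derivation:
After op 1 (in_shuffle): [8 3 2 0 4 1 5 6 7 9 10]
After op 2 (in_shuffle): [1 8 5 3 6 2 7 0 9 4 10]
After op 3 (in_shuffle): [2 1 7 8 0 5 9 3 4 6 10]
Card 7 is at position 2.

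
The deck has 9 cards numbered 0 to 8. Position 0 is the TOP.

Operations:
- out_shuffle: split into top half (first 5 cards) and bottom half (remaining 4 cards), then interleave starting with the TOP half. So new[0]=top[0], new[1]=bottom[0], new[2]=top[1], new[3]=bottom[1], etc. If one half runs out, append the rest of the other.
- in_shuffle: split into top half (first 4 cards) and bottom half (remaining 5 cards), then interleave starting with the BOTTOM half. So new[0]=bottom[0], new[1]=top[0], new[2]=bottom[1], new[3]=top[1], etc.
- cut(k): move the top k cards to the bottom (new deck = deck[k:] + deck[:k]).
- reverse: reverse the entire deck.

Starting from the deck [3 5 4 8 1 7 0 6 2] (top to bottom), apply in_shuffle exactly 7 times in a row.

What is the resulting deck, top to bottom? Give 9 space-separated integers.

After op 1 (in_shuffle): [1 3 7 5 0 4 6 8 2]
After op 2 (in_shuffle): [0 1 4 3 6 7 8 5 2]
After op 3 (in_shuffle): [6 0 7 1 8 4 5 3 2]
After op 4 (in_shuffle): [8 6 4 0 5 7 3 1 2]
After op 5 (in_shuffle): [5 8 7 6 3 4 1 0 2]
After op 6 (in_shuffle): [3 5 4 8 1 7 0 6 2]
After op 7 (in_shuffle): [1 3 7 5 0 4 6 8 2]

Answer: 1 3 7 5 0 4 6 8 2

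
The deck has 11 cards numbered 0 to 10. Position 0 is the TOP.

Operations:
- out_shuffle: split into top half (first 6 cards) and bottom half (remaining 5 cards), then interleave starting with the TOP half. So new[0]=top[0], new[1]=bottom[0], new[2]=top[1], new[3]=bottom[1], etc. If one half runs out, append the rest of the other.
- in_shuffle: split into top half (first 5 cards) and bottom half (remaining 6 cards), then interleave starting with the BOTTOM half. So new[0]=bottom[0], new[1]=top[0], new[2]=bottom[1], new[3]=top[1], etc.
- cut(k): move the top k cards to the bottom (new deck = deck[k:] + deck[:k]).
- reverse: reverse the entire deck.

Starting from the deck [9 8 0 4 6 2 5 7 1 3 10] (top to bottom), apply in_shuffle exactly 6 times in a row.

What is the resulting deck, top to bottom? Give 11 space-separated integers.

After op 1 (in_shuffle): [2 9 5 8 7 0 1 4 3 6 10]
After op 2 (in_shuffle): [0 2 1 9 4 5 3 8 6 7 10]
After op 3 (in_shuffle): [5 0 3 2 8 1 6 9 7 4 10]
After op 4 (in_shuffle): [1 5 6 0 9 3 7 2 4 8 10]
After op 5 (in_shuffle): [3 1 7 5 2 6 4 0 8 9 10]
After op 6 (in_shuffle): [6 3 4 1 0 7 8 5 9 2 10]

Answer: 6 3 4 1 0 7 8 5 9 2 10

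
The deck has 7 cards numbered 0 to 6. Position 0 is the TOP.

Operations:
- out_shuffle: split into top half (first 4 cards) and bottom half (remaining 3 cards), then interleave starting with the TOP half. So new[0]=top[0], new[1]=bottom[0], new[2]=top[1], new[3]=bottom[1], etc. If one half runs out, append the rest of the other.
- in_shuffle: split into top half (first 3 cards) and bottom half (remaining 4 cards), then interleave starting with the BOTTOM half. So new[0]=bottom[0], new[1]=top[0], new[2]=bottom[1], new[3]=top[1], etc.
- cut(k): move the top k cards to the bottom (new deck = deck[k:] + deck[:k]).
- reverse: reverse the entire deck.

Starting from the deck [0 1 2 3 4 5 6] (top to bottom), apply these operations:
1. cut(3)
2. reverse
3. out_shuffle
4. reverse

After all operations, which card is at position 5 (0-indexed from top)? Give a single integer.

Answer: 5

Derivation:
After op 1 (cut(3)): [3 4 5 6 0 1 2]
After op 2 (reverse): [2 1 0 6 5 4 3]
After op 3 (out_shuffle): [2 5 1 4 0 3 6]
After op 4 (reverse): [6 3 0 4 1 5 2]
Position 5: card 5.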